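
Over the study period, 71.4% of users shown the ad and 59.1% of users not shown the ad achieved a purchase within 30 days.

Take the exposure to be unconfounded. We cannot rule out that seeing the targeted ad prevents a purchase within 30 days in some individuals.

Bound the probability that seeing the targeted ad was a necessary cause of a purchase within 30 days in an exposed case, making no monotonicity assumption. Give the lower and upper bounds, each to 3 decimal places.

p₁ = 0.714, p₀ = 0.591.
Under exogeneity alone the bounds on PN are max{0,(p₁−p₀)/p₁} ≤ PN ≤ min{1,(1−p₀)/p₁}.
  lower = (p₁ − p₀)/p₁ = 0.123 / 0.714 ≈ 0.1723
  upper = min{1, (1 − p₀)/p₁} = 0.409 / 0.714 ≈ 0.5728

0.172 ≤ PN ≤ 0.573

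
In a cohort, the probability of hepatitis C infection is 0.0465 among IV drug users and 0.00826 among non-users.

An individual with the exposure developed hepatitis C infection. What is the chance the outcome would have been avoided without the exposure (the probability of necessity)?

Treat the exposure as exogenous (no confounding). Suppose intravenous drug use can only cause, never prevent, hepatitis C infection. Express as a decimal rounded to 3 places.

Let p₁ = 0.0465, p₀ = 0.00826.
Under exogeneity and monotonicity, PN = (p₁ − p₀) / p₁.
PN = (0.0465 − 0.00826) / 0.0465 = 0.03824 / 0.0465 ≈ 0.8224

PN ≈ 0.822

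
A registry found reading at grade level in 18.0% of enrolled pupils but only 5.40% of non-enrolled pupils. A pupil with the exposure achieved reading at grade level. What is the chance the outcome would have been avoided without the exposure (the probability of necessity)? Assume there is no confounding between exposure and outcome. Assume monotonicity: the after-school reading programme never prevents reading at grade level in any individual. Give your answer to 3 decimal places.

PN ≈ 0.700

p₁ = 0.18, p₀ = 0.054.
Under exogeneity and monotonicity, PN = (p₁ − p₀) / p₁.
PN = (0.18 − 0.054) / 0.18 = 0.126 / 0.18 ≈ 0.7000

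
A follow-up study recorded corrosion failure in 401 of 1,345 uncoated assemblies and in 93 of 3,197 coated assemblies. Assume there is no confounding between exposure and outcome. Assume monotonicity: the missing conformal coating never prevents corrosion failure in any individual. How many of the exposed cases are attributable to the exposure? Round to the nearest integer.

p₁ = P(outcome | exposed) = 401/1345 = 0.29814
p₀ = P(outcome | unexposed) = 93/3197 = 0.02909
PN = (p₁ − p₀)/p₁ = (0.29814 − 0.02909) / 0.29814 ≈ 0.90243.
Attributable cases ≈ PN × (exposed cases) = 0.90243 × 401 ≈ 361.87.

about 362 cases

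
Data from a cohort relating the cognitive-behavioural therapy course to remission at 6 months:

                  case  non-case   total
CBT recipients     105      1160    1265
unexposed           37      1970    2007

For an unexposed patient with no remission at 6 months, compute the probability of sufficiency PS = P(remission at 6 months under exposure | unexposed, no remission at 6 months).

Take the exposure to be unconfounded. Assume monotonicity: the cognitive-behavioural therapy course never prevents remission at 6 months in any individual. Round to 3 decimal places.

p₁ = P(outcome | exposed) = 105/1265 = 0.083004
p₀ = P(outcome | unexposed) = 37/2007 = 0.018435
Under exogeneity and monotonicity, PS = (p₁ − p₀) / (1 − p₀).
PS = (0.083004 − 0.018435) / (1 − 0.018435) = 0.064568 / 0.98156 ≈ 0.0658

PS ≈ 0.066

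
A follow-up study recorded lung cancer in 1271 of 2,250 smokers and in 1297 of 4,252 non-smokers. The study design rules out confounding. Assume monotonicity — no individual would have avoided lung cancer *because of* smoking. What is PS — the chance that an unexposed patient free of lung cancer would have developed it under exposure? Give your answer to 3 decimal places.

p₁ = P(outcome | exposed) = 1271/2250 = 0.56489
p₀ = P(outcome | unexposed) = 1297/4252 = 0.30503
Under exogeneity and monotonicity, PS = (p₁ − p₀) / (1 − p₀).
PS = (0.56489 − 0.30503) / (1 − 0.30503) = 0.25986 / 0.69497 ≈ 0.3739

PS ≈ 0.374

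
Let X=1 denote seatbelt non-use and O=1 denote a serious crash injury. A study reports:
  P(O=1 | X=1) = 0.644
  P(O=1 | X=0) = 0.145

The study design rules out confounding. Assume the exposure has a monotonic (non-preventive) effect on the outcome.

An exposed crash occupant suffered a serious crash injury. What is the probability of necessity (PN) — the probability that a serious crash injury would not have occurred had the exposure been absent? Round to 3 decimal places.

Let p₁ = 0.644, p₀ = 0.145.
Under exogeneity and monotonicity, PN = (p₁ − p₀) / p₁.
PN = (0.644 − 0.145) / 0.644 = 0.499 / 0.644 ≈ 0.7748

PN ≈ 0.775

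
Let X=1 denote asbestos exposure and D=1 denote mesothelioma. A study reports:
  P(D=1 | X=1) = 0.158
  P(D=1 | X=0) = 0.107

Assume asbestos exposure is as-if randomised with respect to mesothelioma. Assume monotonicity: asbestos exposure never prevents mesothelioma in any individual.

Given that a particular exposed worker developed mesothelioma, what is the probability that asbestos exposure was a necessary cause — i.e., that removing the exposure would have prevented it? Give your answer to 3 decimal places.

Let p₁ = 0.158, p₀ = 0.107.
Under exogeneity and monotonicity, PN = (p₁ − p₀) / p₁.
PN = (0.158 − 0.107) / 0.158 = 0.051 / 0.158 ≈ 0.3228

PN ≈ 0.323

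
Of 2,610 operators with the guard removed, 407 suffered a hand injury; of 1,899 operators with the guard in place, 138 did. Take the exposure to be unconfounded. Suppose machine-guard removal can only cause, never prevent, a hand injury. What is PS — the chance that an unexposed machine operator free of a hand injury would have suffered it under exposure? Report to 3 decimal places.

PS ≈ 0.090

p₁ = P(outcome | exposed) = 407/2610 = 0.15594
p₀ = P(outcome | unexposed) = 138/1899 = 0.07267
Under exogeneity and monotonicity, PS = (p₁ − p₀) / (1 − p₀).
PS = (0.15594 − 0.07267) / (1 − 0.07267) = 0.083269 / 0.92733 ≈ 0.0898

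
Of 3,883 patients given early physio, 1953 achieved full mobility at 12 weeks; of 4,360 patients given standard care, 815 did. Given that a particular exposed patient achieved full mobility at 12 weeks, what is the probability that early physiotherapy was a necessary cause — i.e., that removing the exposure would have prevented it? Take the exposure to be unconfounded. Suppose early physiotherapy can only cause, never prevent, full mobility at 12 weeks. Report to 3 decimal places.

PN ≈ 0.628

p₁ = P(outcome | exposed) = 1953/3883 = 0.50296
p₀ = P(outcome | unexposed) = 815/4360 = 0.18693
Under exogeneity and monotonicity, PN = (p₁ − p₀) / p₁.
PN = (0.50296 − 0.18693) / 0.50296 = 0.31604 / 0.50296 ≈ 0.6283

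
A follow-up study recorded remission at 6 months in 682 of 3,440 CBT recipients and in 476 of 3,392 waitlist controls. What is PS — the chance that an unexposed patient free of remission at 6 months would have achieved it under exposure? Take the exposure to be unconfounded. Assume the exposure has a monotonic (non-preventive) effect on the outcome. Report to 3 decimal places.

p₁ = P(outcome | exposed) = 682/3440 = 0.19826
p₀ = P(outcome | unexposed) = 476/3392 = 0.14033
Under exogeneity and monotonicity, PS = (p₁ − p₀) / (1 − p₀).
PS = (0.19826 − 0.14033) / (1 − 0.14033) = 0.057926 / 0.85967 ≈ 0.0674

PS ≈ 0.067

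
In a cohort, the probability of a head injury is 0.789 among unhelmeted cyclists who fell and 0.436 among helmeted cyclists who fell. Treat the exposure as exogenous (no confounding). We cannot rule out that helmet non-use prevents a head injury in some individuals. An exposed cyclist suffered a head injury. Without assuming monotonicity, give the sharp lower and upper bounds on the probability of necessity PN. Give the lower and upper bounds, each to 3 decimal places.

Let p₁ = 0.789, p₀ = 0.436.
Under exogeneity alone the bounds on PN are max{0,(p₁−p₀)/p₁} ≤ PN ≤ min{1,(1−p₀)/p₁}.
  lower = (p₁ − p₀)/p₁ = 0.353 / 0.789 ≈ 0.4474
  upper = min{1, (1 − p₀)/p₁} = 0.564 / 0.789 ≈ 0.7148

0.447 ≤ PN ≤ 0.715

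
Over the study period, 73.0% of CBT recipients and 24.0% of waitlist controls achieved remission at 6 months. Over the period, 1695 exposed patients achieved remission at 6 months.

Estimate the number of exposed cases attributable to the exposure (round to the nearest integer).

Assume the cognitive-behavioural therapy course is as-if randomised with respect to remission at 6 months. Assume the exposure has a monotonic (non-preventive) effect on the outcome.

about 1138 cases

p₁ = 0.73, p₀ = 0.24.
PN = (p₁ − p₀)/p₁ = (0.73 − 0.24) / 0.73 ≈ 0.67123.
Attributable cases ≈ PN × (exposed cases) = 0.67123 × 1695 ≈ 1137.74.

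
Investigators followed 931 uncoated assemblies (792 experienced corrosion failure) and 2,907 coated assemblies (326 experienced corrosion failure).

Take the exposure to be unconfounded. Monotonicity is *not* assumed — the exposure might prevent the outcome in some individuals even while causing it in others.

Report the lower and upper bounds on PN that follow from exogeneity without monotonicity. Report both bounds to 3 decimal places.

p₁ = P(outcome | exposed) = 792/931 = 0.8507
p₀ = P(outcome | unexposed) = 326/2907 = 0.11214
Under exogeneity alone the bounds on PN are max{0,(p₁−p₀)/p₁} ≤ PN ≤ min{1,(1−p₀)/p₁}.
  lower = (p₁ − p₀)/p₁ = 0.73856 / 0.8507 ≈ 0.8682
  upper = min{1, (1 − p₀)/p₁} = 0.88786 / 0.8507 ≈ 1.0437 → capped at 1

0.868 ≤ PN ≤ 1.000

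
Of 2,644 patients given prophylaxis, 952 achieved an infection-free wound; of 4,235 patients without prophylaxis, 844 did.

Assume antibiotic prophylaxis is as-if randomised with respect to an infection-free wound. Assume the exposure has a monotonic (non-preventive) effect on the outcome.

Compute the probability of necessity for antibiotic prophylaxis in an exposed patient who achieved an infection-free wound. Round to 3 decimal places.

p₁ = P(outcome | exposed) = 952/2644 = 0.36006
p₀ = P(outcome | unexposed) = 844/4235 = 0.19929
Under exogeneity and monotonicity, PN = (p₁ − p₀) / p₁.
PN = (0.36006 − 0.19929) / 0.36006 = 0.16077 / 0.36006 ≈ 0.4465

PN ≈ 0.447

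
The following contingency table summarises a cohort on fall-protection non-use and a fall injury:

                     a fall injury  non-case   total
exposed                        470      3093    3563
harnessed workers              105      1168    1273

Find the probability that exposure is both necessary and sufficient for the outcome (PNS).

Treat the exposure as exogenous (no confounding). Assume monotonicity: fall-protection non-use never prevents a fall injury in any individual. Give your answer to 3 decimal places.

PNS ≈ 0.049

p₁ = P(outcome | exposed) = 470/3563 = 0.13191
p₀ = P(outcome | unexposed) = 105/1273 = 0.082482
Under exogeneity and monotonicity, PNS = p₁ − p₀.
PNS = 0.13191 − 0.082482 = 0.049429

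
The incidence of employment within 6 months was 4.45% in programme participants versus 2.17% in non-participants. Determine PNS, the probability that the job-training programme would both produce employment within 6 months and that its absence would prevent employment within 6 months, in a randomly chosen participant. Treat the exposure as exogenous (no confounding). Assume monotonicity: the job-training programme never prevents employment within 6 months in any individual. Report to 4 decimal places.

PNS ≈ 0.0228

p₁ = 0.0445, p₀ = 0.0217.
Under exogeneity and monotonicity, PNS = p₁ − p₀.
PNS = 0.0445 − 0.0217 = 0.0228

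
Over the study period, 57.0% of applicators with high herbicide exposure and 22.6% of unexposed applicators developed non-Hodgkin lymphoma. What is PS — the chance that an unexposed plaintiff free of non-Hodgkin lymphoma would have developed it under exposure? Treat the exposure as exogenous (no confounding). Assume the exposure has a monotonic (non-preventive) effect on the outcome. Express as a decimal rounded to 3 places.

p₁ = 0.57, p₀ = 0.226.
Under exogeneity and monotonicity, PS = (p₁ − p₀) / (1 − p₀).
PS = (0.57 − 0.226) / (1 − 0.226) = 0.344 / 0.774 ≈ 0.4444

PS ≈ 0.444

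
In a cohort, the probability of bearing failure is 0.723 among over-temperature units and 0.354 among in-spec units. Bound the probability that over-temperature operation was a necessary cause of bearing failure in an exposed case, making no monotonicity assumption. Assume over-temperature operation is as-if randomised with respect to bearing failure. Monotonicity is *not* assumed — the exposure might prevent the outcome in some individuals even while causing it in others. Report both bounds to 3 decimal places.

0.510 ≤ PN ≤ 0.893

Let p₁ = 0.723, p₀ = 0.354.
Under exogeneity alone the bounds on PN are max{0,(p₁−p₀)/p₁} ≤ PN ≤ min{1,(1−p₀)/p₁}.
  lower = (p₁ − p₀)/p₁ = 0.369 / 0.723 ≈ 0.5104
  upper = min{1, (1 − p₀)/p₁} = 0.646 / 0.723 ≈ 0.8935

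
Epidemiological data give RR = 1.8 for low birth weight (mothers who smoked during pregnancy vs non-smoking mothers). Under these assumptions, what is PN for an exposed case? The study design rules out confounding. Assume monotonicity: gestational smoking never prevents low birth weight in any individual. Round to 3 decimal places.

Under exogeneity and monotonicity, PN = (RR − 1) / RR = 1 − 1/RR.
PN = (1.8 − 1) / 1.8 = 0.8 / 1.8 ≈ 0.4444

PN ≈ 0.444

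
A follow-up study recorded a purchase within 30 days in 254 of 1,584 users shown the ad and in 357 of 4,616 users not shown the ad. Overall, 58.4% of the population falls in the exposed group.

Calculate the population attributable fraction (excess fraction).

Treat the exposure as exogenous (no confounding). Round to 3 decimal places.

p₁ = P(outcome | exposed) = 254/1584 = 0.16035
p₀ = P(outcome | unexposed) = 357/4616 = 0.07734
Overall risk P(Y=1) = π·p₁ + (1−π)·p₀ = 0.584×0.16035 + 0.416×0.07734 = 0.12582.
Under exogeneity, PAF = [P(Y=1) − p₀] / P(Y=1).
PAF = (0.12582 − 0.07734) / 0.12582 ≈ 0.3853

PAF ≈ 0.385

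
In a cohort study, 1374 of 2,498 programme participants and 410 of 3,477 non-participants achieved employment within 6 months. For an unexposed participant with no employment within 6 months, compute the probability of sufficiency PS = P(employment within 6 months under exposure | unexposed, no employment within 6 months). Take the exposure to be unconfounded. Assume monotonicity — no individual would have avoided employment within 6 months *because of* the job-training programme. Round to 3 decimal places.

PS ≈ 0.490

p₁ = P(outcome | exposed) = 1374/2498 = 0.55004
p₀ = P(outcome | unexposed) = 410/3477 = 0.11792
Under exogeneity and monotonicity, PS = (p₁ − p₀) / (1 − p₀).
PS = (0.55004 − 0.11792) / (1 − 0.11792) = 0.43212 / 0.88208 ≈ 0.4899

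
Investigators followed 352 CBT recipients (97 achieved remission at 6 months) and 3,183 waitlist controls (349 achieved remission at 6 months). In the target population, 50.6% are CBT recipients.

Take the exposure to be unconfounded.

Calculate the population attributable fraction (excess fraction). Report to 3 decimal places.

PAF ≈ 0.434

p₁ = P(outcome | exposed) = 97/352 = 0.27557
p₀ = P(outcome | unexposed) = 349/3183 = 0.10964
Overall risk P(Y=1) = π·p₁ + (1−π)·p₀ = 0.506×0.27557 + 0.494×0.10964 = 0.1936.
Under exogeneity, PAF = [P(Y=1) − p₀] / P(Y=1).
PAF = (0.1936 − 0.10964) / 0.1936 ≈ 0.4337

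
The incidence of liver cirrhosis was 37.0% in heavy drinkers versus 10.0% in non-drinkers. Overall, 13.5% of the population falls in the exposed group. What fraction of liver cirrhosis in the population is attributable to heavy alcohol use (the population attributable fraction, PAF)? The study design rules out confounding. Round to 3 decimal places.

p₁ = 0.37, p₀ = 0.1.
Overall risk P(Y=1) = π·p₁ + (1−π)·p₀ = 0.135×0.37 + 0.865×0.1 = 0.13645.
Under exogeneity, PAF = [P(Y=1) − p₀] / P(Y=1).
PAF = (0.13645 − 0.1) / 0.13645 ≈ 0.2671

PAF ≈ 0.267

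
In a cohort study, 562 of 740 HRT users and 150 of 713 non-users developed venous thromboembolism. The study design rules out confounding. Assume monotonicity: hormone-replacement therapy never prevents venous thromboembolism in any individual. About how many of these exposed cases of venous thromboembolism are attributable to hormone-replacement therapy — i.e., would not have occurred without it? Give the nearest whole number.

p₁ = P(outcome | exposed) = 562/740 = 0.75946
p₀ = P(outcome | unexposed) = 150/713 = 0.21038
PN = (p₁ − p₀)/p₁ = (0.75946 − 0.21038) / 0.75946 ≈ 0.72299.
Attributable cases ≈ PN × (exposed cases) = 0.72299 × 562 ≈ 406.32.

about 406 cases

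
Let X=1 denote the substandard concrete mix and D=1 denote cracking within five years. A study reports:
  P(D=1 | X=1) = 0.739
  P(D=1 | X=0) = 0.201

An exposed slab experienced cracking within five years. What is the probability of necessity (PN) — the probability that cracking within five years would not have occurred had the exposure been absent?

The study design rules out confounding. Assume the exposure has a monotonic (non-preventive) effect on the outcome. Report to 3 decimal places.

Let p₁ = 0.739, p₀ = 0.201.
Under exogeneity and monotonicity, PN = (p₁ − p₀) / p₁.
PN = (0.739 − 0.201) / 0.739 = 0.538 / 0.739 ≈ 0.7280

PN ≈ 0.728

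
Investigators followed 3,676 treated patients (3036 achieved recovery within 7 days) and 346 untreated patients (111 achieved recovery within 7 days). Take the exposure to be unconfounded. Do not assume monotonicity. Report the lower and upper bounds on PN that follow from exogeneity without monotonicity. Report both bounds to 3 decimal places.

0.612 ≤ PN ≤ 0.822

p₁ = P(outcome | exposed) = 3036/3676 = 0.8259
p₀ = P(outcome | unexposed) = 111/346 = 0.32081
Under exogeneity alone the bounds on PN are max{0,(p₁−p₀)/p₁} ≤ PN ≤ min{1,(1−p₀)/p₁}.
  lower = (p₁ − p₀)/p₁ = 0.50509 / 0.8259 ≈ 0.6116
  upper = min{1, (1 − p₀)/p₁} = 0.67919 / 0.8259 ≈ 0.8224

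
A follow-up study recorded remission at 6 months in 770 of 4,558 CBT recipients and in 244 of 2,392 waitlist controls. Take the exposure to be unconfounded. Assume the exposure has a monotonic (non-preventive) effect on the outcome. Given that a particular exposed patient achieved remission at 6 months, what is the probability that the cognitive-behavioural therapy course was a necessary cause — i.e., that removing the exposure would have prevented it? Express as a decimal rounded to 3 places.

p₁ = P(outcome | exposed) = 770/4558 = 0.16893
p₀ = P(outcome | unexposed) = 244/2392 = 0.10201
Under exogeneity and monotonicity, PN = (p₁ − p₀) / p₁.
PN = (0.16893 − 0.10201) / 0.16893 = 0.066927 / 0.16893 ≈ 0.3962

PN ≈ 0.396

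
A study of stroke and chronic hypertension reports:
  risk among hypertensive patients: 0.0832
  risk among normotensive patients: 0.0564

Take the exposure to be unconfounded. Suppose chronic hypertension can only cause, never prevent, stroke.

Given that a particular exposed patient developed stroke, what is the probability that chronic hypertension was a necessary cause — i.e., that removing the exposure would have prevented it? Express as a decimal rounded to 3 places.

PN ≈ 0.322

Let p₁ = 0.0832, p₀ = 0.0564.
Under exogeneity and monotonicity, PN = (p₁ − p₀) / p₁.
PN = (0.0832 − 0.0564) / 0.0832 = 0.0268 / 0.0832 ≈ 0.3221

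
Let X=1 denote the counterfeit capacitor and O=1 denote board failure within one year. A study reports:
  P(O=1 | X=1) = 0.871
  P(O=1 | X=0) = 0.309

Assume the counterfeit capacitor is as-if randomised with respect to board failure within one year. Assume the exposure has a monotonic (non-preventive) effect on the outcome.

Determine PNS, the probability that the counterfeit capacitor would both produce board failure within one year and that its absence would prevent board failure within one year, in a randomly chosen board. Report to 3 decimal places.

PNS ≈ 0.562

Let p₁ = 0.871, p₀ = 0.309.
Under exogeneity and monotonicity, PNS = p₁ − p₀.
PNS = 0.871 − 0.309 = 0.562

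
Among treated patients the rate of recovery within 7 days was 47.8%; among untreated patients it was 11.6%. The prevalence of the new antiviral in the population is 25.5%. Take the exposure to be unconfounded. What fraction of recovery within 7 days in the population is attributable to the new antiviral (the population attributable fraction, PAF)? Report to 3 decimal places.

p₁ = 0.478, p₀ = 0.116.
Overall risk P(Y=1) = π·p₁ + (1−π)·p₀ = 0.255×0.478 + 0.745×0.116 = 0.20831.
Under exogeneity, PAF = [P(Y=1) − p₀] / P(Y=1).
PAF = (0.20831 − 0.116) / 0.20831 ≈ 0.4431

PAF ≈ 0.443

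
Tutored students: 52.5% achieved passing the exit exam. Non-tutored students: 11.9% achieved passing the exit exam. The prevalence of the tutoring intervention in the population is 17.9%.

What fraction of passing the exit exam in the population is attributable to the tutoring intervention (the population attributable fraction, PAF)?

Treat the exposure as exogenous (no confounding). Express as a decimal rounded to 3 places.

PAF ≈ 0.379

p₁ = 0.525, p₀ = 0.119.
Overall risk P(Y=1) = π·p₁ + (1−π)·p₀ = 0.179×0.525 + 0.821×0.119 = 0.19167.
Under exogeneity, PAF = [P(Y=1) − p₀] / P(Y=1).
PAF = (0.19167 − 0.119) / 0.19167 ≈ 0.3792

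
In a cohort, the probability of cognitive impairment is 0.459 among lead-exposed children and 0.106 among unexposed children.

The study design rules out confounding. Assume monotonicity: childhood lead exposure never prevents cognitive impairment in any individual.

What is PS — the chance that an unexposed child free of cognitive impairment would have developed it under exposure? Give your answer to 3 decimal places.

PS ≈ 0.395

Let p₁ = 0.459, p₀ = 0.106.
Under exogeneity and monotonicity, PS = (p₁ − p₀) / (1 − p₀).
PS = (0.459 − 0.106) / (1 − 0.106) = 0.353 / 0.894 ≈ 0.3949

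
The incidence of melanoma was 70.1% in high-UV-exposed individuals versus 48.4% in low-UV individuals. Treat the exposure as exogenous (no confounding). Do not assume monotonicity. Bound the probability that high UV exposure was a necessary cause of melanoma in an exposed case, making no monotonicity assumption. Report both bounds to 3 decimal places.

0.310 ≤ PN ≤ 0.736

p₁ = 0.701, p₀ = 0.484.
Under exogeneity alone the bounds on PN are max{0,(p₁−p₀)/p₁} ≤ PN ≤ min{1,(1−p₀)/p₁}.
  lower = (p₁ − p₀)/p₁ = 0.217 / 0.701 ≈ 0.3096
  upper = min{1, (1 − p₀)/p₁} = 0.516 / 0.701 ≈ 0.7361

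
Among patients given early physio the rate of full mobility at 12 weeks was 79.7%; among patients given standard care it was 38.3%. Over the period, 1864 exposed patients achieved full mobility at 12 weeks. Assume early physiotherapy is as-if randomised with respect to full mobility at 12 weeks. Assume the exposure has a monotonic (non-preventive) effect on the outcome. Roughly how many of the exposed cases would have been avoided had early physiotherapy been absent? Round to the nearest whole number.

about 968 cases

p₁ = 0.797, p₀ = 0.383.
PN = (p₁ − p₀)/p₁ = (0.797 − 0.383) / 0.797 ≈ 0.51945.
Attributable cases ≈ PN × (exposed cases) = 0.51945 × 1864 ≈ 968.25.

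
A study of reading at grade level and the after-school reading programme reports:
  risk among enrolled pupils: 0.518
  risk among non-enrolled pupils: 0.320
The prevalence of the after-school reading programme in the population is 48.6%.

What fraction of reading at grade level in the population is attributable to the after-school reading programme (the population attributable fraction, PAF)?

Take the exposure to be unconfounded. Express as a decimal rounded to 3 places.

Let p₁ = 0.518, p₀ = 0.32.
Overall risk P(Y=1) = π·p₁ + (1−π)·p₀ = 0.486×0.518 + 0.514×0.32 = 0.41623.
Under exogeneity, PAF = [P(Y=1) − p₀] / P(Y=1).
PAF = (0.41623 − 0.32) / 0.41623 ≈ 0.2312

PAF ≈ 0.231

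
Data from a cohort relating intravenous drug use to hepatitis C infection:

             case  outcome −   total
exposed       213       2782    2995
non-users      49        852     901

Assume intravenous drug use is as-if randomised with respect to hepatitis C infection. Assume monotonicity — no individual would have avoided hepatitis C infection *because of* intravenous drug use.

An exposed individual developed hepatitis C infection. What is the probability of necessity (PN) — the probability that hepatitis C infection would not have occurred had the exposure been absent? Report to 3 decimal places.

PN ≈ 0.235

p₁ = P(outcome | exposed) = 213/2995 = 0.071119
p₀ = P(outcome | unexposed) = 49/901 = 0.054384
Under exogeneity and monotonicity, PN = (p₁ − p₀) / p₁.
PN = (0.071119 − 0.054384) / 0.071119 = 0.016735 / 0.071119 ≈ 0.2353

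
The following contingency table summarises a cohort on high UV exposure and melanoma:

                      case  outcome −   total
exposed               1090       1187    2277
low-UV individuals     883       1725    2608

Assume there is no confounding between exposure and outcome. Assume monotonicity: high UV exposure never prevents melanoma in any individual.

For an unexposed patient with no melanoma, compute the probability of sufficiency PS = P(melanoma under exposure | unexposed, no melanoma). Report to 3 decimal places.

PS ≈ 0.212

p₁ = P(outcome | exposed) = 1090/2277 = 0.4787
p₀ = P(outcome | unexposed) = 883/2608 = 0.33857
Under exogeneity and monotonicity, PS = (p₁ − p₀)/(1 − p₀).
PS = (0.4787 − 0.33857) / 0.66143 ≈ 0.2119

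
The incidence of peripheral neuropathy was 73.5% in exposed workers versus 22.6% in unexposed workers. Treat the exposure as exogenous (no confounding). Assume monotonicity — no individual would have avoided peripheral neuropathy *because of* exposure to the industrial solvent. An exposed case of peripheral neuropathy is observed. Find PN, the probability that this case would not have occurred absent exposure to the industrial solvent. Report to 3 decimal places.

PN ≈ 0.693

p₁ = 0.735, p₀ = 0.226.
Under exogeneity and monotonicity, PN = (p₁ − p₀) / p₁.
PN = (0.735 − 0.226) / 0.735 = 0.509 / 0.735 ≈ 0.6925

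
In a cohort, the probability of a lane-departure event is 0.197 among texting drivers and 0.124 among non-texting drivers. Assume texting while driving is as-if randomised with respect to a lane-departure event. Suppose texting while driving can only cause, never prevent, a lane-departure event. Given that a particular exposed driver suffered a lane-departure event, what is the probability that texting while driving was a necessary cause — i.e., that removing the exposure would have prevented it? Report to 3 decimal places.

PN ≈ 0.371

Let p₁ = 0.197, p₀ = 0.124.
Under exogeneity and monotonicity, PN = (p₁ − p₀) / p₁.
PN = (0.197 − 0.124) / 0.197 = 0.073 / 0.197 ≈ 0.3706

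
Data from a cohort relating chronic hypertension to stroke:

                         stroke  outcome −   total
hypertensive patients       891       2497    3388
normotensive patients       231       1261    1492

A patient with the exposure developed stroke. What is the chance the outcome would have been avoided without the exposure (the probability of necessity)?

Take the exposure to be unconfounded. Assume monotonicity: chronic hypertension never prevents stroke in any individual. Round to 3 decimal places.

PN ≈ 0.411

p₁ = P(outcome | exposed) = 891/3388 = 0.26299
p₀ = P(outcome | unexposed) = 231/1492 = 0.15483
Under exogeneity and monotonicity, PN = (p₁ − p₀)/p₁.
PN = (0.26299 − 0.15483) / 0.26299 ≈ 0.4113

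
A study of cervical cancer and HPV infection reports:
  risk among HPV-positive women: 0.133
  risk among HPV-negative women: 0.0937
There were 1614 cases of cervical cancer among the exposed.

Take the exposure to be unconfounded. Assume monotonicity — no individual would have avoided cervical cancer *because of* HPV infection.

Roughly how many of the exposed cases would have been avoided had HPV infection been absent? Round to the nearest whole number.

Let p₁ = 0.133, p₀ = 0.0937.
PN = (p₁ − p₀)/p₁ = (0.133 − 0.0937) / 0.133 ≈ 0.29549.
Attributable cases ≈ PN × (exposed cases) = 0.29549 × 1614 ≈ 476.92.

about 477 cases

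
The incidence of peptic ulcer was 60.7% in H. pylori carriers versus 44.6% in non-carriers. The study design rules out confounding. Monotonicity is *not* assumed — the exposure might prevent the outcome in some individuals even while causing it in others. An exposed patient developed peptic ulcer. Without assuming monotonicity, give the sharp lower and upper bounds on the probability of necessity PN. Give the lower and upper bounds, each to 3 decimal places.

0.265 ≤ PN ≤ 0.913

p₁ = 0.607, p₀ = 0.446.
Under exogeneity alone the bounds on PN are max{0,(p₁−p₀)/p₁} ≤ PN ≤ min{1,(1−p₀)/p₁}.
  lower = (p₁ − p₀)/p₁ = 0.161 / 0.607 ≈ 0.2652
  upper = min{1, (1 − p₀)/p₁} = 0.554 / 0.607 ≈ 0.9127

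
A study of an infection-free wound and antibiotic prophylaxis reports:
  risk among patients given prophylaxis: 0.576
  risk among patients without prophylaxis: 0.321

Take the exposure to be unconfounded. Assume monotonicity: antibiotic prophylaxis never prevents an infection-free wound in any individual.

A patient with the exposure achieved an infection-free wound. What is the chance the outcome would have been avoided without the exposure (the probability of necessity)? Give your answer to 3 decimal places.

Let p₁ = 0.576, p₀ = 0.321.
Under exogeneity and monotonicity, PN = (p₁ − p₀) / p₁.
PN = (0.576 − 0.321) / 0.576 = 0.255 / 0.576 ≈ 0.4427

PN ≈ 0.443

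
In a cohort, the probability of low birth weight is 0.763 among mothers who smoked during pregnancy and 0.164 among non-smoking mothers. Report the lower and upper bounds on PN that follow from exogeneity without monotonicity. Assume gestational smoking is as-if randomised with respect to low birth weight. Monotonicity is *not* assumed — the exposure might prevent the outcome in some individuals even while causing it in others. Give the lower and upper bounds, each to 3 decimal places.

0.785 ≤ PN ≤ 1.000

Let p₁ = 0.763, p₀ = 0.164.
Under exogeneity alone the bounds on PN are max{0,(p₁−p₀)/p₁} ≤ PN ≤ min{1,(1−p₀)/p₁}.
  lower = (p₁ − p₀)/p₁ = 0.599 / 0.763 ≈ 0.7851
  upper = min{1, (1 − p₀)/p₁} = 0.836 / 0.763 ≈ 1.0957 → capped at 1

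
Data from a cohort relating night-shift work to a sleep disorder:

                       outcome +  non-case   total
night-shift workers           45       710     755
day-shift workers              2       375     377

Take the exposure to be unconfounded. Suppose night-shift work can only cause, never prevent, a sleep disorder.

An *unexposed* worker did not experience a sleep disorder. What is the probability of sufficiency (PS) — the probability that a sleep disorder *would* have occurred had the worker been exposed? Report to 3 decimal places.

PS ≈ 0.055

p₁ = P(outcome | exposed) = 45/755 = 0.059603
p₀ = P(outcome | unexposed) = 2/377 = 0.005305
Under exogeneity and monotonicity, PS = (p₁ − p₀) / (1 − p₀).
PS = (0.059603 − 0.005305) / (1 − 0.005305) = 0.054298 / 0.99469 ≈ 0.0546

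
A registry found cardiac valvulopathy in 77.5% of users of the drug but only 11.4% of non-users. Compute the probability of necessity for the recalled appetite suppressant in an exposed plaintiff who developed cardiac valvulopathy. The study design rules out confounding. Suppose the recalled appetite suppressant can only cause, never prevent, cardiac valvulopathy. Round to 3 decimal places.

p₁ = 0.775, p₀ = 0.114.
Under exogeneity and monotonicity, PN = (p₁ − p₀) / p₁.
PN = (0.775 − 0.114) / 0.775 = 0.661 / 0.775 ≈ 0.8529

PN ≈ 0.853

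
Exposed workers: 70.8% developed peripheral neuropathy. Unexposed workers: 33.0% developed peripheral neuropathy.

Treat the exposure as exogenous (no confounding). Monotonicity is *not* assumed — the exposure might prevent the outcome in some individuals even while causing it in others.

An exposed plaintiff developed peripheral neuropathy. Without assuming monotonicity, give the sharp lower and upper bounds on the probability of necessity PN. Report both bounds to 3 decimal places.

0.534 ≤ PN ≤ 0.946

p₁ = 0.708, p₀ = 0.33.
Under exogeneity alone the bounds on PN are max{0,(p₁−p₀)/p₁} ≤ PN ≤ min{1,(1−p₀)/p₁}.
  lower = (p₁ − p₀)/p₁ = 0.378 / 0.708 ≈ 0.5339
  upper = min{1, (1 − p₀)/p₁} = 0.67 / 0.708 ≈ 0.9463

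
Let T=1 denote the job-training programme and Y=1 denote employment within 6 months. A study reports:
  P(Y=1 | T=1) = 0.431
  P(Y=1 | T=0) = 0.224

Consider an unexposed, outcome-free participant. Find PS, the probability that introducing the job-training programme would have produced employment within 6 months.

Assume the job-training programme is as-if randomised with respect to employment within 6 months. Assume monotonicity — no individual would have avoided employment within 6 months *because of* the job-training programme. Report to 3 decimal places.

Let p₁ = 0.431, p₀ = 0.224.
Under exogeneity and monotonicity, PS = (p₁ − p₀) / (1 − p₀).
PS = (0.431 − 0.224) / (1 − 0.224) = 0.207 / 0.776 ≈ 0.2668

PS ≈ 0.267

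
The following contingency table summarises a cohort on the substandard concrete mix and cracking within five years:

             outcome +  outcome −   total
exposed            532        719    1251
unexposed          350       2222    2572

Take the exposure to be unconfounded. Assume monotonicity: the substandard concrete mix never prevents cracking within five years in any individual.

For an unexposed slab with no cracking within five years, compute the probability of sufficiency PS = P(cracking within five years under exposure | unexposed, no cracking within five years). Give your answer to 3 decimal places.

p₁ = P(outcome | exposed) = 532/1251 = 0.42526
p₀ = P(outcome | unexposed) = 350/2572 = 0.13608
Under exogeneity and monotonicity, PS = (p₁ − p₀) / (1 − p₀).
PS = (0.42526 − 0.13608) / (1 − 0.13608) = 0.28918 / 0.86392 ≈ 0.3347

PS ≈ 0.335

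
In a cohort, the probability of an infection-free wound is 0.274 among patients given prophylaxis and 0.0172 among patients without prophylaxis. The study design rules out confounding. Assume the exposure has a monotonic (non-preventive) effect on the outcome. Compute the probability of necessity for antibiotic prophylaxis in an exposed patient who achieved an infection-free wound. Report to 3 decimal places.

PN ≈ 0.937

Let p₁ = 0.274, p₀ = 0.0172.
Under exogeneity and monotonicity, PN = (p₁ − p₀) / p₁.
PN = (0.274 − 0.0172) / 0.274 = 0.2568 / 0.274 ≈ 0.9372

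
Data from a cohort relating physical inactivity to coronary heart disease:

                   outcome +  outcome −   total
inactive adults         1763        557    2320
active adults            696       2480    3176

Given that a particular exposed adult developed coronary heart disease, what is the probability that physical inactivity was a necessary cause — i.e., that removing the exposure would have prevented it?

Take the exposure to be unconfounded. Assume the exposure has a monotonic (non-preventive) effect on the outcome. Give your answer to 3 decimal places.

PN ≈ 0.712

p₁ = P(outcome | exposed) = 1763/2320 = 0.75991
p₀ = P(outcome | unexposed) = 696/3176 = 0.21914
Under exogeneity and monotonicity, PN = (p₁ − p₀) / p₁.
PN = (0.75991 − 0.21914) / 0.75991 = 0.54077 / 0.75991 ≈ 0.7116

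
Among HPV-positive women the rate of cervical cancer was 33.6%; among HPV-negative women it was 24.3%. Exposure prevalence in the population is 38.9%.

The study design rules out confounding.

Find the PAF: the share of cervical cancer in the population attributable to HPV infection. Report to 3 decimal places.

PAF ≈ 0.130

p₁ = 0.336, p₀ = 0.243.
Overall risk P(Y=1) = π·p₁ + (1−π)·p₀ = 0.389×0.336 + 0.611×0.243 = 0.27918.
Under exogeneity, PAF = [P(Y=1) − p₀] / P(Y=1).
PAF = (0.27918 − 0.243) / 0.27918 ≈ 0.1296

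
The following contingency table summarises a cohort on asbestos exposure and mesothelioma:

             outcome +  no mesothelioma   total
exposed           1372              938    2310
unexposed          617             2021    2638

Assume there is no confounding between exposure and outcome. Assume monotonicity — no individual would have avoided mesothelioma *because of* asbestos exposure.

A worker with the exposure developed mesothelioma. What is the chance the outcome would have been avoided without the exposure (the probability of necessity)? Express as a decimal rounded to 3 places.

p₁ = P(outcome | exposed) = 1372/2310 = 0.59394
p₀ = P(outcome | unexposed) = 617/2638 = 0.23389
Under exogeneity and monotonicity, PN = (p₁ − p₀)/p₁.
PN = (0.59394 − 0.23389) / 0.59394 ≈ 0.6062

PN ≈ 0.606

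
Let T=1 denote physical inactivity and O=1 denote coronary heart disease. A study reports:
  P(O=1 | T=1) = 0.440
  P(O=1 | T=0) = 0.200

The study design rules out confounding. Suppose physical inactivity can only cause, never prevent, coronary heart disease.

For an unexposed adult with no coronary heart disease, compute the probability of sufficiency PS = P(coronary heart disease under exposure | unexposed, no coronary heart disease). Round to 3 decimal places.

PS ≈ 0.300

Let p₁ = 0.44, p₀ = 0.2.
Under exogeneity and monotonicity, PS = (p₁ − p₀) / (1 − p₀).
PS = (0.44 − 0.2) / (1 − 0.2) = 0.24 / 0.8 ≈ 0.3000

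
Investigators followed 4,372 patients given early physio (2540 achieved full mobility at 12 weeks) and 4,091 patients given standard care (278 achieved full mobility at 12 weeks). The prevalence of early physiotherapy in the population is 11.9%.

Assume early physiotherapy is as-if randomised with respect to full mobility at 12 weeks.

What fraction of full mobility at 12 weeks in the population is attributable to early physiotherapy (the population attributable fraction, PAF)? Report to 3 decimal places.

PAF ≈ 0.473

p₁ = P(outcome | exposed) = 2540/4372 = 0.58097
p₀ = P(outcome | unexposed) = 278/4091 = 0.067954
Overall risk P(Y=1) = π·p₁ + (1−π)·p₀ = 0.119×0.58097 + 0.881×0.067954 = 0.129.
Under exogeneity, PAF = [P(Y=1) − p₀] / P(Y=1).
PAF = (0.129 − 0.067954) / 0.129 ≈ 0.4732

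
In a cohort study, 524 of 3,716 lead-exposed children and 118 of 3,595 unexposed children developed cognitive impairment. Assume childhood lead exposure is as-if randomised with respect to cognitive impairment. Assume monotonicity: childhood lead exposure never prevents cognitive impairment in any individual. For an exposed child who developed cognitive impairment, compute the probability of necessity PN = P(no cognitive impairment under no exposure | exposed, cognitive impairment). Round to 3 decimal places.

p₁ = P(outcome | exposed) = 524/3716 = 0.14101
p₀ = P(outcome | unexposed) = 118/3595 = 0.032823
Under exogeneity and monotonicity, PN = (p₁ − p₀) / p₁.
PN = (0.14101 − 0.032823) / 0.14101 = 0.10819 / 0.14101 ≈ 0.7672

PN ≈ 0.767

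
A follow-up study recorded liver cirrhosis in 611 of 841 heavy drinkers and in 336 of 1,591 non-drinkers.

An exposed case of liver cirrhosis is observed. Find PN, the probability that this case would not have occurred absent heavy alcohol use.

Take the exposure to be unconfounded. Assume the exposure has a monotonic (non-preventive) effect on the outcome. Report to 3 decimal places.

p₁ = P(outcome | exposed) = 611/841 = 0.72652
p₀ = P(outcome | unexposed) = 336/1591 = 0.21119
Under exogeneity and monotonicity, PN = (p₁ − p₀) / p₁.
PN = (0.72652 − 0.21119) / 0.72652 = 0.51533 / 0.72652 ≈ 0.7093

PN ≈ 0.709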